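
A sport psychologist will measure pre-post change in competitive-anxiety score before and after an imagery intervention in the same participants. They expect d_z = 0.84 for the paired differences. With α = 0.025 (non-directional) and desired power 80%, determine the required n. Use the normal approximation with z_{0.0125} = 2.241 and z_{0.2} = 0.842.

For a paired (one-sample on differences) test: n = ((z_{α/2} + z_β) / d)².
z_{α/2} + z_β = 2.241 + 0.842 = 3.083.
n = (3.083 / 0.84)² = 3.670² = 13.47.
Round up.

n = 14 pairs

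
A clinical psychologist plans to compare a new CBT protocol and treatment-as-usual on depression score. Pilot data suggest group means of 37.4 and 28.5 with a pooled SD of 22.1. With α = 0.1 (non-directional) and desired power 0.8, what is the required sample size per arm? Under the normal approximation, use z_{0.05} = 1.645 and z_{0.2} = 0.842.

n = 77 per group

Cohen's d = |M₁ − M₂| / SD_pooled = |37.4 − 28.5| / 22.1 = 8.9 / 22.1 = 0.403.
For two independent groups with equal n: n = 2·((z_{α/2} + z_β) / d)².
z_{α/2} + z_β = 1.645 + 0.842 = 2.487.
n = 2 × (2.487 / 0.403)² = 2 × 6.171² = 2 × 38.08 = 76.2.
Round up to the next whole participant.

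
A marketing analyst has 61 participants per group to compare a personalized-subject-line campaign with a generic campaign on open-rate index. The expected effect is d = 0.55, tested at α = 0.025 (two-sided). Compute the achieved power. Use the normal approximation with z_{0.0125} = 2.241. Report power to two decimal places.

power ≈ 0.79

For two equal groups, power = Φ(d·√(n/2) − z_{α/2}).
d·√(n/2) = 0.55 × √(61/2) = 0.55 × 5.523 = 3.037.
z_β = 3.037 − 2.241 = 0.796.
Power = Φ(0.796) = 0.787.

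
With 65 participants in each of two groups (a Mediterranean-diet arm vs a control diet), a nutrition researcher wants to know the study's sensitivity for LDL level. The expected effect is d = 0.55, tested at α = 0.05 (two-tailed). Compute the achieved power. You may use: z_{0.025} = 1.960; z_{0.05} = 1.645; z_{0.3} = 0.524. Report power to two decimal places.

power ≈ 0.88

For two equal groups, power = Φ(d·√(n/2) − z_{α/2}).
d·√(n/2) = 0.55 × √(65/2) = 0.55 × 5.701 = 3.135.
z_β = 3.135 − 1.960 = 1.175.
Power = Φ(1.175) = 0.880.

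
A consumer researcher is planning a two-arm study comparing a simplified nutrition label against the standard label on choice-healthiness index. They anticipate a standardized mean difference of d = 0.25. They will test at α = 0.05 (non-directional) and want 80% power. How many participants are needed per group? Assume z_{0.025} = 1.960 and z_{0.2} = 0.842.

For two independent groups with equal n: n = 2·((z_{α/2} + z_β) / d)².
z_{α/2} + z_β = 1.960 + 0.842 = 2.802.
n = 2 × (2.802 / 0.25)² = 2 × 11.208² = 2 × 125.62 = 251.2.
Round up to the next whole participant.

n = 252 per group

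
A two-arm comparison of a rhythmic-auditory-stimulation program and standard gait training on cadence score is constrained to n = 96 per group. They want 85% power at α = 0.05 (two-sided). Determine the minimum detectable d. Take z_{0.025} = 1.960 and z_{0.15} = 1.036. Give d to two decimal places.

d_min ≈ 0.43

For two independent groups of n = 96 each: d_min = (z_{α/2} + z_β)·√(2/n).
z-sum = 1.960 + 1.036 = 2.996.
d_min = 2.996 × √(2/96) = 2.996 × 0.1443 = 0.432.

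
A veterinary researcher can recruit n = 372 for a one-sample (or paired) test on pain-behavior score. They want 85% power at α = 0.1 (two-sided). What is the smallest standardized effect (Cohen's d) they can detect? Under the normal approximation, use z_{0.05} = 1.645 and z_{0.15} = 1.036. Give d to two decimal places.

For a single sample (or paired design) of n = 372: d_min = (z_{α/2} + z_β)/√n.
z-sum = 1.645 + 1.036 = 2.681.
d_min = 2.681 / √372 = 2.681 / 19.287 = 0.139.

d_min ≈ 0.14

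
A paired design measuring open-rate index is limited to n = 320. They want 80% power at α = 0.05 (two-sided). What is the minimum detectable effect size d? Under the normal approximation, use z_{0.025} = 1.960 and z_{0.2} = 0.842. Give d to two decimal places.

For a single sample (or paired design) of n = 320: d_min = (z_{α/2} + z_β)/√n.
z-sum = 1.960 + 0.842 = 2.802.
d_min = 2.802 / √320 = 2.802 / 17.889 = 0.157.

d_min ≈ 0.16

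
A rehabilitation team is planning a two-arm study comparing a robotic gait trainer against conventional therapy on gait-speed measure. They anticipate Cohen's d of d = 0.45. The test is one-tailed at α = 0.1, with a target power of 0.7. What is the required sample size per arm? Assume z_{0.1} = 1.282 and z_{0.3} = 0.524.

n = 33 per group

For two independent groups with equal n: n = 2·((z_{α} + z_β) / d)².
z_{α} + z_β = 1.282 + 0.524 = 1.806.
n = 2 × (1.806 / 0.45)² = 2 × 4.013² = 2 × 16.11 = 32.2.
Round up to the next whole participant.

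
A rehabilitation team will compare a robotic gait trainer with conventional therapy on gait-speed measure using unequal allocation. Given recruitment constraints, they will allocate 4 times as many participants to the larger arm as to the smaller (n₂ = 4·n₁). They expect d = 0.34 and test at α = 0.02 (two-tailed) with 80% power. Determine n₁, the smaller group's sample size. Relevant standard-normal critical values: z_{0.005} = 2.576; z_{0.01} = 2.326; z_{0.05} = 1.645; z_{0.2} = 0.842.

With allocation ratio k = n₂/n₁ = 4, Var(x̄₁−x̄₂) = σ²(1/n₁ + 1/(k·n₁)) = σ²·(k+1)/(k·n₁).
So n₁ = (1 + 1/k)·((z_{α/2} + z_β)/d)² = 1.250 × (3.168/0.34)².
n₁ = 1.250 × 86.82 = 108.5.
Round up: n₁ = 109, giving n₂ = 4 × 109 = 436.

n₁ = 109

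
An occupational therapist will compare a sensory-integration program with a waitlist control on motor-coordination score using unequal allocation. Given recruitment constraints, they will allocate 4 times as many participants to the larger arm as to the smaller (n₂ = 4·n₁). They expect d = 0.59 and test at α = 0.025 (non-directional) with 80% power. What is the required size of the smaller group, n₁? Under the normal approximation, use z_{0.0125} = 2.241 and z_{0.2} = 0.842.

n₁ = 35

With allocation ratio k = n₂/n₁ = 4, Var(x̄₁−x̄₂) = σ²(1/n₁ + 1/(k·n₁)) = σ²·(k+1)/(k·n₁).
So n₁ = (1 + 1/k)·((z_{α/2} + z_β)/d)² = 1.250 × (3.083/0.59)².
n₁ = 1.250 × 27.31 = 34.1.
Round up: n₁ = 35, giving n₂ = 4 × 35 = 140.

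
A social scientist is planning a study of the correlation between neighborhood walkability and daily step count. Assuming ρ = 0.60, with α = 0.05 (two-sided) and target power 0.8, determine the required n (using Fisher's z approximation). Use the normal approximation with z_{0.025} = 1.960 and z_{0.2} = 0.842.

n = 20

Fisher's z: C = ½·ln((1+r)/(1−r)) = ½·ln(4.0000) = 0.6931.
n = ((z_{α/2} + z_β)/C)² + 3.
(1.960 + 0.842) / 0.6931 = 2.802 / 0.6931 = 4.043.
n = 4.043² + 3 = 16.34 + 3 = 19.3.
Round up.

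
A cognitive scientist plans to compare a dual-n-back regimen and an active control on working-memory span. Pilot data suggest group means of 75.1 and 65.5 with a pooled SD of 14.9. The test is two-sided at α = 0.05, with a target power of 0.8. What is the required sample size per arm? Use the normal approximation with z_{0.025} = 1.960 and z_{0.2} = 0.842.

n = 38 per group

Cohen's d = |M₁ − M₂| / SD_pooled = |75.1 − 65.5| / 14.9 = 9.6 / 14.9 = 0.644.
For two independent groups with equal n: n = 2·((z_{α/2} + z_β) / d)².
z_{α/2} + z_β = 1.960 + 0.842 = 2.802.
n = 2 × (2.802 / 0.644)² = 2 × 4.351² = 2 × 18.93 = 37.9.
Round up to the next whole participant.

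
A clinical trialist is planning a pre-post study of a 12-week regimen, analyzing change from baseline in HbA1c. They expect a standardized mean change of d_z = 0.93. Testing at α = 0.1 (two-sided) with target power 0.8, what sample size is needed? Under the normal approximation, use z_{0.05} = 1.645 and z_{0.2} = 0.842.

n = 8 pairs

For a paired (one-sample on differences) test: n = ((z_{α/2} + z_β) / d)².
z_{α/2} + z_β = 1.645 + 0.842 = 2.487.
n = (2.487 / 0.93)² = 2.674² = 7.15.
Round up.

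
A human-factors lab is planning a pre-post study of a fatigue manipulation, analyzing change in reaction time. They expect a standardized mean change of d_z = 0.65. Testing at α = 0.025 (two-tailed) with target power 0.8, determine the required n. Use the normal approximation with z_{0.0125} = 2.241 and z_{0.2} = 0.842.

For a paired (one-sample on differences) test: n = ((z_{α/2} + z_β) / d)².
z_{α/2} + z_β = 2.241 + 0.842 = 3.083.
n = (3.083 / 0.65)² = 4.743² = 22.50.
Round up.

n = 23 pairs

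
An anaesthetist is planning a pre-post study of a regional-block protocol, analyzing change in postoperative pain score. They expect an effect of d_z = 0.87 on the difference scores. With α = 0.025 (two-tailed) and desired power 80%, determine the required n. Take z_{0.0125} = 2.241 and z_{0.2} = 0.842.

For a paired (one-sample on differences) test: n = ((z_{α/2} + z_β) / d)².
z_{α/2} + z_β = 2.241 + 0.842 = 3.083.
n = (3.083 / 0.87)² = 3.544² = 12.56.
Round up.

n = 13 pairs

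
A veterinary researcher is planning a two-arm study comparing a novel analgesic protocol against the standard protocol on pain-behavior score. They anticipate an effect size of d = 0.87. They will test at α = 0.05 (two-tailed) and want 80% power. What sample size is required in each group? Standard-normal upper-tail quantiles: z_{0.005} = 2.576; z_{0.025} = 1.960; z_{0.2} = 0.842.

For two independent groups with equal n: n = 2·((z_{α/2} + z_β) / d)².
z_{α/2} + z_β = 1.960 + 0.842 = 2.802.
n = 2 × (2.802 / 0.87)² = 2 × 3.221² = 2 × 10.37 = 20.7.
Round up to the next whole participant.

n = 21 per group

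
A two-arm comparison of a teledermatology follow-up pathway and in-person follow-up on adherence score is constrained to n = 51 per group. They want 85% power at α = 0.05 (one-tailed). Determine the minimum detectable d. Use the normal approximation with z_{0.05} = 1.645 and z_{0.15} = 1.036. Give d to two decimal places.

For two independent groups of n = 51 each: d_min = (z_{α} + z_β)·√(2/n).
z-sum = 1.645 + 1.036 = 2.681.
d_min = 2.681 × √(2/51) = 2.681 × 0.1980 = 0.531.

d_min ≈ 0.53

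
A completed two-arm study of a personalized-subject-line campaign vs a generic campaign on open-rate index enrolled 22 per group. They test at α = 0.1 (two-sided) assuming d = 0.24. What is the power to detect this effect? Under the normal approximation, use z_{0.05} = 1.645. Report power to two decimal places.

power ≈ 0.20

For two equal groups, power = Φ(d·√(n/2) − z_{α/2}).
d·√(n/2) = 0.24 × √(22/2) = 0.24 × 3.317 = 0.796.
z_β = 0.796 − 1.645 = -0.849.
Power = Φ(-0.849) = 0.198.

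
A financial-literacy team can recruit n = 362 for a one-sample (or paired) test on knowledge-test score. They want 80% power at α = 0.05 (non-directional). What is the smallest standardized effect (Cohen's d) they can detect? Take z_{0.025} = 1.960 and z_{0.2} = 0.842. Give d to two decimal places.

d_min ≈ 0.15

For a single sample (or paired design) of n = 362: d_min = (z_{α/2} + z_β)/√n.
z-sum = 1.960 + 0.842 = 2.802.
d_min = 2.802 / √362 = 2.802 / 19.026 = 0.147.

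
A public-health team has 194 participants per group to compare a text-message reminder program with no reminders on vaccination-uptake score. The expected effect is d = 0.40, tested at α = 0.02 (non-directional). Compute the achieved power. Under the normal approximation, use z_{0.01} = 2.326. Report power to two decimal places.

power ≈ 0.95

For two equal groups, power = Φ(d·√(n/2) − z_{α/2}).
d·√(n/2) = 0.40 × √(194/2) = 0.40 × 9.849 = 3.940.
z_β = 3.940 − 2.326 = 1.614.
Power = Φ(1.614) = 0.947.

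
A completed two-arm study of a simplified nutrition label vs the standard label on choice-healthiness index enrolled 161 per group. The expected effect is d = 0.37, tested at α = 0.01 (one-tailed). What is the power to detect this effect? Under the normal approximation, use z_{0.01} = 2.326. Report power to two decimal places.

For two equal groups, power = Φ(d·√(n/2) − z_{α}).
d·√(n/2) = 0.37 × √(161/2) = 0.37 × 8.972 = 3.320.
z_β = 3.320 − 2.326 = 0.994.
Power = Φ(0.994) = 0.840.

power ≈ 0.84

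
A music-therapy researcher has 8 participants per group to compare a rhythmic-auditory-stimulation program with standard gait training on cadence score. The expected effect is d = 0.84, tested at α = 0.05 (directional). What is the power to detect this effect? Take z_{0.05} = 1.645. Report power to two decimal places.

power ≈ 0.51

For two equal groups, power = Φ(d·√(n/2) − z_{α}).
d·√(n/2) = 0.84 × √(8/2) = 0.84 × 2.000 = 1.680.
z_β = 1.680 − 1.645 = 0.035.
Power = Φ(0.035) = 0.514.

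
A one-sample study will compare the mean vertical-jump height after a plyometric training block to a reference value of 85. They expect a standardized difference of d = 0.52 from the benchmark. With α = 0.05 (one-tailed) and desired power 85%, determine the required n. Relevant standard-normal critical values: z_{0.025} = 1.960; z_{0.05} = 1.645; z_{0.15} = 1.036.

n = 27

For a one-sample test: n = ((z_{α} + z_β) / d)².
z_{α} + z_β = 1.645 + 1.036 = 2.681.
n = (2.681 / 0.52)² = 5.156² = 26.58.
Round up.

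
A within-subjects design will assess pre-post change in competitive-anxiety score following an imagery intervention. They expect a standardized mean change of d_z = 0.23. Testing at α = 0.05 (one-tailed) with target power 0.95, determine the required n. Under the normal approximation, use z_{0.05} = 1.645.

For a paired (one-sample on differences) test: n = ((z_{α} + z_β) / d)².
z_{α} + z_β = 1.645 + 1.645 = 3.290.
n = (3.290 / 0.23)² = 14.304² = 204.61.
Round up.

n = 205 pairs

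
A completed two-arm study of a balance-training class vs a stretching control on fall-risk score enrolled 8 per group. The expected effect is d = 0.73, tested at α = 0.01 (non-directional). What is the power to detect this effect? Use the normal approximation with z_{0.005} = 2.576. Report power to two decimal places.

power ≈ 0.13

For two equal groups, power = Φ(d·√(n/2) − z_{α/2}).
d·√(n/2) = 0.73 × √(8/2) = 0.73 × 2.000 = 1.460.
z_β = 1.460 − 2.576 = -1.116.
Power = Φ(-1.116) = 0.132.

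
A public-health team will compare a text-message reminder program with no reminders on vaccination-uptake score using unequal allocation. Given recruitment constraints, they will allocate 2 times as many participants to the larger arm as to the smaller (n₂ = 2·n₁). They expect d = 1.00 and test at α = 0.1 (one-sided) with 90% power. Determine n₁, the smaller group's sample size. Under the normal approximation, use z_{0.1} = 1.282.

With allocation ratio k = n₂/n₁ = 2, Var(x̄₁−x̄₂) = σ²(1/n₁ + 1/(k·n₁)) = σ²·(k+1)/(k·n₁).
So n₁ = (1 + 1/k)·((z_{α} + z_β)/d)² = 1.500 × (2.564/1.00)².
n₁ = 1.500 × 6.57 = 9.9.
Round up: n₁ = 10, giving n₂ = 2 × 10 = 20.

n₁ = 10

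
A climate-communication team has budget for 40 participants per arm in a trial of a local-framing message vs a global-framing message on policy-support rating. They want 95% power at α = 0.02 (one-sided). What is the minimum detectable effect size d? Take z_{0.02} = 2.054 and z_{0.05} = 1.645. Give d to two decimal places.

For two independent groups of n = 40 each: d_min = (z_{α} + z_β)·√(2/n).
z-sum = 2.054 + 1.645 = 3.699.
d_min = 3.699 × √(2/40) = 3.699 × 0.2236 = 0.827.

d_min ≈ 0.83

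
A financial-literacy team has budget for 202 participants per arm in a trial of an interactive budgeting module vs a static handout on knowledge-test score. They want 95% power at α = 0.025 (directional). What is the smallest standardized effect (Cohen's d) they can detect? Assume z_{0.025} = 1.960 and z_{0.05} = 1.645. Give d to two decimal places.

For two independent groups of n = 202 each: d_min = (z_{α} + z_β)·√(2/n).
z-sum = 1.960 + 1.645 = 3.605.
d_min = 3.605 × √(2/202) = 3.605 × 0.0995 = 0.359.

d_min ≈ 0.36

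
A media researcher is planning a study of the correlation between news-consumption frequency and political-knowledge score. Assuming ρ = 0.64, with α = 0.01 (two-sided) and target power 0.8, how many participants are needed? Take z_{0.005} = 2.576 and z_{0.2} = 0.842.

Fisher's z: C = ½·ln((1+r)/(1−r)) = ½·ln(4.5556) = 0.7582.
n = ((z_{α/2} + z_β)/C)² + 3.
(2.576 + 0.842) / 0.7582 = 3.418 / 0.7582 = 4.508.
n = 4.508² + 3 = 20.32 + 3 = 23.3.
Round up.

n = 24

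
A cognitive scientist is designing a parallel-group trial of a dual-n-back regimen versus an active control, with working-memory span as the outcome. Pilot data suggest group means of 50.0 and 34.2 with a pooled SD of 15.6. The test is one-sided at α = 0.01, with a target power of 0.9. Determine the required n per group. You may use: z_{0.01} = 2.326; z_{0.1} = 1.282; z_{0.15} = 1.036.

n = 26 per group

Cohen's d = |M₁ − M₂| / SD_pooled = |50.0 − 34.2| / 15.6 = 15.8 / 15.6 = 1.013.
For two independent groups with equal n: n = 2·((z_{α} + z_β) / d)².
z_{α} + z_β = 2.326 + 1.282 = 3.608.
n = 2 × (3.608 / 1.013)² = 2 × 3.562² = 2 × 12.69 = 25.4.
Round up to the next whole participant.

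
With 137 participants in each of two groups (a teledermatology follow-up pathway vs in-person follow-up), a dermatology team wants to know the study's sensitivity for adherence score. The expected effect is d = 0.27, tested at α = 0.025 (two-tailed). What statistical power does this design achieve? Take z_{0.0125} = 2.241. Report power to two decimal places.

For two equal groups, power = Φ(d·√(n/2) − z_{α/2}).
d·√(n/2) = 0.27 × √(137/2) = 0.27 × 8.276 = 2.235.
z_β = 2.235 − 2.241 = -0.006.
Power = Φ(-0.006) = 0.497.

power ≈ 0.50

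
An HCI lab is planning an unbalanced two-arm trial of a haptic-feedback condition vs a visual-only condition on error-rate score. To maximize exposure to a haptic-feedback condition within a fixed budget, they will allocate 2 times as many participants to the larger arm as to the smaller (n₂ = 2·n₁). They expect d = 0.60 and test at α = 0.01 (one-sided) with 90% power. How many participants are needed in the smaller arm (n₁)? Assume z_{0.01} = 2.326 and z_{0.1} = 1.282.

n₁ = 55

With allocation ratio k = n₂/n₁ = 2, Var(x̄₁−x̄₂) = σ²(1/n₁ + 1/(k·n₁)) = σ²·(k+1)/(k·n₁).
So n₁ = (1 + 1/k)·((z_{α} + z_β)/d)² = 1.500 × (3.608/0.60)².
n₁ = 1.500 × 36.16 = 54.2.
Round up: n₁ = 55, giving n₂ = 2 × 55 = 110.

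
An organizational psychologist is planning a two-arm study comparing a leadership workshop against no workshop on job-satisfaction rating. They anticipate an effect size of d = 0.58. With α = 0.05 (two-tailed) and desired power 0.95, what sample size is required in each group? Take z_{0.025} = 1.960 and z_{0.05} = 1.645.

For two independent groups with equal n: n = 2·((z_{α/2} + z_β) / d)².
z_{α/2} + z_β = 1.960 + 1.645 = 3.605.
n = 2 × (3.605 / 0.58)² = 2 × 6.216² = 2 × 38.63 = 77.3.
Round up to the next whole participant.

n = 78 per group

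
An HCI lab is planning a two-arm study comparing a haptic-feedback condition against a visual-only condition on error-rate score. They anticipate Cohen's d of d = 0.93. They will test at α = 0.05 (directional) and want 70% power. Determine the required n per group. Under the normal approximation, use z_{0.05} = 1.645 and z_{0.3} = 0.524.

n = 11 per group

For two independent groups with equal n: n = 2·((z_{α} + z_β) / d)².
z_{α} + z_β = 1.645 + 0.524 = 2.169.
n = 2 × (2.169 / 0.93)² = 2 × 2.332² = 2 × 5.44 = 10.9.
Round up to the next whole participant.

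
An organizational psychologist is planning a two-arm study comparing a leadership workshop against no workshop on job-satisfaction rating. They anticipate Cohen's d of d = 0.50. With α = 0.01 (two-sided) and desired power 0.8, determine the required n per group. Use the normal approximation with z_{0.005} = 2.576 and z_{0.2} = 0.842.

n = 94 per group

For two independent groups with equal n: n = 2·((z_{α/2} + z_β) / d)².
z_{α/2} + z_β = 2.576 + 0.842 = 3.418.
n = 2 × (3.418 / 0.50)² = 2 × 6.836² = 2 × 46.73 = 93.5.
Round up to the next whole participant.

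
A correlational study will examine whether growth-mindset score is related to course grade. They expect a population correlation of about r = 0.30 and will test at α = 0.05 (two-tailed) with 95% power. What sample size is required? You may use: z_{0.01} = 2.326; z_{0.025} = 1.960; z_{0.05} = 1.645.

n = 139

Fisher's z: C = ½·ln((1+r)/(1−r)) = ½·ln(1.8571) = 0.3095.
n = ((z_{α/2} + z_β)/C)² + 3.
(1.960 + 1.645) / 0.3095 = 3.605 / 0.3095 = 11.648.
n = 11.648² + 3 = 135.67 + 3 = 138.7.
Round up.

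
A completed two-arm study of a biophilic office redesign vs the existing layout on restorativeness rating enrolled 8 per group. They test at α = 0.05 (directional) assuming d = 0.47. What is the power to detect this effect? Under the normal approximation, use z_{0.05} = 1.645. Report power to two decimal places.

For two equal groups, power = Φ(d·√(n/2) − z_{α}).
d·√(n/2) = 0.47 × √(8/2) = 0.47 × 2.000 = 0.940.
z_β = 0.940 − 1.645 = -0.705.
Power = Φ(-0.705) = 0.240.

power ≈ 0.24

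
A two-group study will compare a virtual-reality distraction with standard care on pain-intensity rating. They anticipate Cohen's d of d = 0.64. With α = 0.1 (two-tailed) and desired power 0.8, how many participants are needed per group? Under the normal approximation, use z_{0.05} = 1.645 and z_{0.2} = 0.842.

n = 31 per group

For two independent groups with equal n: n = 2·((z_{α/2} + z_β) / d)².
z_{α/2} + z_β = 1.645 + 0.842 = 2.487.
n = 2 × (2.487 / 0.64)² = 2 × 3.886² = 2 × 15.10 = 30.2.
Round up to the next whole participant.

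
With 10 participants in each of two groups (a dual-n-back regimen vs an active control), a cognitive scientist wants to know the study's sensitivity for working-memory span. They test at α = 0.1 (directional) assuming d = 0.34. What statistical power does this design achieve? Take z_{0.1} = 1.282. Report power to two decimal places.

For two equal groups, power = Φ(d·√(n/2) − z_{α}).
d·√(n/2) = 0.34 × √(10/2) = 0.34 × 2.236 = 0.760.
z_β = 0.760 − 1.282 = -0.522.
Power = Φ(-0.522) = 0.301.

power ≈ 0.30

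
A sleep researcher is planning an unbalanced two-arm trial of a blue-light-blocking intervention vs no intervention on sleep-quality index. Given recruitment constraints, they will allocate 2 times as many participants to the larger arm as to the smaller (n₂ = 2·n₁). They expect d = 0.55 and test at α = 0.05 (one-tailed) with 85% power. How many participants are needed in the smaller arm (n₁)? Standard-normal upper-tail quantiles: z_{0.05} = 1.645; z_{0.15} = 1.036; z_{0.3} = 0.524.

With allocation ratio k = n₂/n₁ = 2, Var(x̄₁−x̄₂) = σ²(1/n₁ + 1/(k·n₁)) = σ²·(k+1)/(k·n₁).
So n₁ = (1 + 1/k)·((z_{α} + z_β)/d)² = 1.500 × (2.681/0.55)².
n₁ = 1.500 × 23.76 = 35.6.
Round up: n₁ = 36, giving n₂ = 2 × 36 = 72.

n₁ = 36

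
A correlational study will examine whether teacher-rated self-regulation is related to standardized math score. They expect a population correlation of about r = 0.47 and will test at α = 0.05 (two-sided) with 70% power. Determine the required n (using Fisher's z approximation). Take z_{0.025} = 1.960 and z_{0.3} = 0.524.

Fisher's z: C = ½·ln((1+r)/(1−r)) = ½·ln(2.7736) = 0.5101.
n = ((z_{α/2} + z_β)/C)² + 3.
(1.960 + 0.524) / 0.5101 = 2.484 / 0.5101 = 4.870.
n = 4.870² + 3 = 23.71 + 3 = 26.7.
Round up.

n = 27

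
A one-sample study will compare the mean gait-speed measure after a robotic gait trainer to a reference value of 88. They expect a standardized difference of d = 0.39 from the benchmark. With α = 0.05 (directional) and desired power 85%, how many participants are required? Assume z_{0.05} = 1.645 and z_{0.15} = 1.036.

n = 48

For a one-sample test: n = ((z_{α} + z_β) / d)².
z_{α} + z_β = 1.645 + 1.036 = 2.681.
n = (2.681 / 0.39)² = 6.874² = 47.26.
Round up.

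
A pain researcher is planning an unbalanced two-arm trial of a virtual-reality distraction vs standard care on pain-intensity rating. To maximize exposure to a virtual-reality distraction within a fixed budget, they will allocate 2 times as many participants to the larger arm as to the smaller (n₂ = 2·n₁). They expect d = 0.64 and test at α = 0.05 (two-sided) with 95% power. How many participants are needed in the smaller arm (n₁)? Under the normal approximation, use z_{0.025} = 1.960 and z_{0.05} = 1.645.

With allocation ratio k = n₂/n₁ = 2, Var(x̄₁−x̄₂) = σ²(1/n₁ + 1/(k·n₁)) = σ²·(k+1)/(k·n₁).
So n₁ = (1 + 1/k)·((z_{α/2} + z_β)/d)² = 1.500 × (3.605/0.64)².
n₁ = 1.500 × 31.73 = 47.6.
Round up: n₁ = 48, giving n₂ = 2 × 48 = 96.

n₁ = 48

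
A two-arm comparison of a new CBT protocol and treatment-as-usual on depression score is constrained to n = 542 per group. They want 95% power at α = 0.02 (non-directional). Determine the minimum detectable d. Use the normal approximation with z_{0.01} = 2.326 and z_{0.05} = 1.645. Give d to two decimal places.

d_min ≈ 0.24

For two independent groups of n = 542 each: d_min = (z_{α/2} + z_β)·√(2/n).
z-sum = 2.326 + 1.645 = 3.971.
d_min = 3.971 × √(2/542) = 3.971 × 0.0607 = 0.241.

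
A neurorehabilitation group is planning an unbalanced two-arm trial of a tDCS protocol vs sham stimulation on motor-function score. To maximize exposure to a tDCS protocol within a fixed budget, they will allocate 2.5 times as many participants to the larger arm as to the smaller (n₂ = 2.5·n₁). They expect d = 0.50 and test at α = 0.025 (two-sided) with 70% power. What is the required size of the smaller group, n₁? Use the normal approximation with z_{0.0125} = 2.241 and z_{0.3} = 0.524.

n₁ = 43

With allocation ratio k = n₂/n₁ = 2.5, Var(x̄₁−x̄₂) = σ²(1/n₁ + 1/(k·n₁)) = σ²·(k+1)/(k·n₁).
So n₁ = (1 + 1/k)·((z_{α/2} + z_β)/d)² = 1.400 × (2.765/0.50)².
n₁ = 1.400 × 30.58 = 42.8.
Round up: n₁ = 43, giving n₂ = ⌈2.5 × 43⌉ = ⌈107.5⌉ = 108.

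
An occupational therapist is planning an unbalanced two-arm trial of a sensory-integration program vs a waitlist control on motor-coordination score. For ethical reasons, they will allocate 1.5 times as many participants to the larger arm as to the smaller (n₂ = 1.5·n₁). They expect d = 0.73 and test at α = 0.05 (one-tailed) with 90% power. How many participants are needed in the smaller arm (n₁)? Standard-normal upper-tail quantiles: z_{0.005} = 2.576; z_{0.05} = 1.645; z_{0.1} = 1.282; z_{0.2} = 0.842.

n₁ = 27

With allocation ratio k = n₂/n₁ = 1.5, Var(x̄₁−x̄₂) = σ²(1/n₁ + 1/(k·n₁)) = σ²·(k+1)/(k·n₁).
So n₁ = (1 + 1/k)·((z_{α} + z_β)/d)² = 1.667 × (2.927/0.73)².
n₁ = 1.667 × 16.08 = 26.8.
Round up: n₁ = 27, giving n₂ = ⌈1.5 × 27⌉ = ⌈40.5⌉ = 41.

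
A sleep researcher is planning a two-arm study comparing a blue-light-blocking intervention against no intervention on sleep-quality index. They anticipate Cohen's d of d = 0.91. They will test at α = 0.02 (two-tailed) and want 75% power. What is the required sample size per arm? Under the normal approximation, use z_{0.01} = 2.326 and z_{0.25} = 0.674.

For two independent groups with equal n: n = 2·((z_{α/2} + z_β) / d)².
z_{α/2} + z_β = 2.326 + 0.674 = 3.000.
n = 2 × (3.000 / 0.91)² = 2 × 3.297² = 2 × 10.87 = 21.7.
Round up to the next whole participant.

n = 22 per group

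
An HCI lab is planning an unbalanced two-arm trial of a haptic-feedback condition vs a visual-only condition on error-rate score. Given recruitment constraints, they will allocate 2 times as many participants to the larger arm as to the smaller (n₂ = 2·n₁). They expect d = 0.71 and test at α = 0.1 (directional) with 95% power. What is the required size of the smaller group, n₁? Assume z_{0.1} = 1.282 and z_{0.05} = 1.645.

With allocation ratio k = n₂/n₁ = 2, Var(x̄₁−x̄₂) = σ²(1/n₁ + 1/(k·n₁)) = σ²·(k+1)/(k·n₁).
So n₁ = (1 + 1/k)·((z_{α} + z_β)/d)² = 1.500 × (2.927/0.71)².
n₁ = 1.500 × 17.00 = 25.5.
Round up: n₁ = 26, giving n₂ = 2 × 26 = 52.

n₁ = 26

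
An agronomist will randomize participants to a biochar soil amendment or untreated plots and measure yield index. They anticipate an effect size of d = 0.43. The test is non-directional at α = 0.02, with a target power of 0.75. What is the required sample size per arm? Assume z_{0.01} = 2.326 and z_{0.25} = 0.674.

n = 98 per group

For two independent groups with equal n: n = 2·((z_{α/2} + z_β) / d)².
z_{α/2} + z_β = 2.326 + 0.674 = 3.000.
n = 2 × (3.000 / 0.43)² = 2 × 6.977² = 2 × 48.67 = 97.3.
Round up to the next whole participant.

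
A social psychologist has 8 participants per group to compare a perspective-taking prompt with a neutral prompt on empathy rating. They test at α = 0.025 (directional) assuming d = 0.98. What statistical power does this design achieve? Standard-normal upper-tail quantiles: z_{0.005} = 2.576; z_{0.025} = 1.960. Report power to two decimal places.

power ≈ 0.50

For two equal groups, power = Φ(d·√(n/2) − z_{α}).
d·√(n/2) = 0.98 × √(8/2) = 0.98 × 2.000 = 1.960.
z_β = 1.960 − 1.960 = 0.000.
Power = Φ(0.000) = 0.500.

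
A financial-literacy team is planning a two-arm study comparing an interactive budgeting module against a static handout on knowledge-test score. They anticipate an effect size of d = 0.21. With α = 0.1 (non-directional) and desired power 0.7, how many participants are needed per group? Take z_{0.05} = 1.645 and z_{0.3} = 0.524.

n = 214 per group

For two independent groups with equal n: n = 2·((z_{α/2} + z_β) / d)².
z_{α/2} + z_β = 1.645 + 0.524 = 2.169.
n = 2 × (2.169 / 0.21)² = 2 × 10.329² = 2 × 106.68 = 213.4.
Round up to the next whole participant.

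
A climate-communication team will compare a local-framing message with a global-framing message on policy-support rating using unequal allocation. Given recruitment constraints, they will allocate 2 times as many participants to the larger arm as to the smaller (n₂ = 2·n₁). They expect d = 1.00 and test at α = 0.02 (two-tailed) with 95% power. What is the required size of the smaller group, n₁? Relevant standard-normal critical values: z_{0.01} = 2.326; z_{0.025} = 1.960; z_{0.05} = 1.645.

With allocation ratio k = n₂/n₁ = 2, Var(x̄₁−x̄₂) = σ²(1/n₁ + 1/(k·n₁)) = σ²·(k+1)/(k·n₁).
So n₁ = (1 + 1/k)·((z_{α/2} + z_β)/d)² = 1.500 × (3.971/1.00)².
n₁ = 1.500 × 15.77 = 23.7.
Round up: n₁ = 24, giving n₂ = 2 × 24 = 48.

n₁ = 24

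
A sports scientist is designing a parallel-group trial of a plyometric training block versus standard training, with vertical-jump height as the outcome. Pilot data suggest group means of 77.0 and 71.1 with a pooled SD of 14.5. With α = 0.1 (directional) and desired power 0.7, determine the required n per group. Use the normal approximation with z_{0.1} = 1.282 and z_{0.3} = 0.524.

n = 40 per group

Cohen's d = |M₁ − M₂| / SD_pooled = |77.0 − 71.1| / 14.5 = 5.9 / 14.5 = 0.407.
For two independent groups with equal n: n = 2·((z_{α} + z_β) / d)².
z_{α} + z_β = 1.282 + 0.524 = 1.806.
n = 2 × (1.806 / 0.407)² = 2 × 4.437² = 2 × 19.69 = 39.4.
Round up to the next whole participant.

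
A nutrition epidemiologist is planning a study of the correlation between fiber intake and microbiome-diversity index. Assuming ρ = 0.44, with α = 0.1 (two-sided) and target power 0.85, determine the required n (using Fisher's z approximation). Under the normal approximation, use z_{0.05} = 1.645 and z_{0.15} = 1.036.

n = 36

Fisher's z: C = ½·ln((1+r)/(1−r)) = ½·ln(2.5714) = 0.4722.
n = ((z_{α/2} + z_β)/C)² + 3.
(1.645 + 1.036) / 0.4722 = 2.681 / 0.4722 = 5.678.
n = 5.678² + 3 = 32.24 + 3 = 35.2.
Round up.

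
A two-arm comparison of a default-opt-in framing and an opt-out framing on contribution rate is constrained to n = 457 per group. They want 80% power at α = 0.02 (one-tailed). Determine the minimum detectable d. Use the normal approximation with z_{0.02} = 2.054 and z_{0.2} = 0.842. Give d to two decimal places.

For two independent groups of n = 457 each: d_min = (z_{α} + z_β)·√(2/n).
z-sum = 2.054 + 0.842 = 2.896.
d_min = 2.896 × √(2/457) = 2.896 × 0.0662 = 0.192.

d_min ≈ 0.19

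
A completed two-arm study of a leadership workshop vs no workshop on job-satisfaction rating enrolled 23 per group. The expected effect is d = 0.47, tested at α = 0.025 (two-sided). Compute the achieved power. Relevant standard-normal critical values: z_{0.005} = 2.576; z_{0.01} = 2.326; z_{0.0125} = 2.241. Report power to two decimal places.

For two equal groups, power = Φ(d·√(n/2) − z_{α/2}).
d·√(n/2) = 0.47 × √(23/2) = 0.47 × 3.391 = 1.594.
z_β = 1.594 − 2.241 = -0.647.
Power = Φ(-0.647) = 0.259.

power ≈ 0.26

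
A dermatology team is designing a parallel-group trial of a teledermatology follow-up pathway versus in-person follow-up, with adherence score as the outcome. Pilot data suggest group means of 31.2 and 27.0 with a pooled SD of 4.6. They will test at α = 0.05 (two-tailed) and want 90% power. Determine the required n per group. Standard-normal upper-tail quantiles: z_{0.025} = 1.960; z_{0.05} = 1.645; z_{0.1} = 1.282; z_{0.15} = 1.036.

n = 26 per group

Cohen's d = |M₁ − M₂| / SD_pooled = |31.2 − 27.0| / 4.6 = 4.2 / 4.6 = 0.913.
For two independent groups with equal n: n = 2·((z_{α/2} + z_β) / d)².
z_{α/2} + z_β = 1.960 + 1.282 = 3.242.
n = 2 × (3.242 / 0.913)² = 2 × 3.551² = 2 × 12.61 = 25.2.
Round up to the next whole participant.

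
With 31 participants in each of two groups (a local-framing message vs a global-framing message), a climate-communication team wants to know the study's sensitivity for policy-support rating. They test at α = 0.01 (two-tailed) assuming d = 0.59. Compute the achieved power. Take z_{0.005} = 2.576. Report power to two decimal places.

For two equal groups, power = Φ(d·√(n/2) − z_{α/2}).
d·√(n/2) = 0.59 × √(31/2) = 0.59 × 3.937 = 2.323.
z_β = 2.323 − 2.576 = -0.253.
Power = Φ(-0.253) = 0.400.

power ≈ 0.40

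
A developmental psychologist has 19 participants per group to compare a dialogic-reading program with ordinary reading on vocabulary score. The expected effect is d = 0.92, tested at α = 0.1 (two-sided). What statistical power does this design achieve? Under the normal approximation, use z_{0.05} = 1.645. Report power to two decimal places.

power ≈ 0.88

For two equal groups, power = Φ(d·√(n/2) − z_{α/2}).
d·√(n/2) = 0.92 × √(19/2) = 0.92 × 3.082 = 2.836.
z_β = 2.836 − 1.645 = 1.191.
Power = Φ(1.191) = 0.883.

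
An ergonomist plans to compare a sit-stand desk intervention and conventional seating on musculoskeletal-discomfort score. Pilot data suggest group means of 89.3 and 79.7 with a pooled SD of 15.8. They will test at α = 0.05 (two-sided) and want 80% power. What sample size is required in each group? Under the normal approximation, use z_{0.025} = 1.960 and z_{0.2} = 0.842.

Cohen's d = |M₁ − M₂| / SD_pooled = |89.3 − 79.7| / 15.8 = 9.6 / 15.8 = 0.608.
For two independent groups with equal n: n = 2·((z_{α/2} + z_β) / d)².
z_{α/2} + z_β = 1.960 + 0.842 = 2.802.
n = 2 × (2.802 / 0.608)² = 2 × 4.609² = 2 × 21.24 = 42.5.
Round up to the next whole participant.

n = 43 per group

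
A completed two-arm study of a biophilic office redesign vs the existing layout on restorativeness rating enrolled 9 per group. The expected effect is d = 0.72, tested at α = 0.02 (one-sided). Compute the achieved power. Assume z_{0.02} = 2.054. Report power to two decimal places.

For two equal groups, power = Φ(d·√(n/2) − z_{α}).
d·√(n/2) = 0.72 × √(9/2) = 0.72 × 2.121 = 1.527.
z_β = 1.527 − 2.054 = -0.527.
Power = Φ(-0.527) = 0.299.

power ≈ 0.30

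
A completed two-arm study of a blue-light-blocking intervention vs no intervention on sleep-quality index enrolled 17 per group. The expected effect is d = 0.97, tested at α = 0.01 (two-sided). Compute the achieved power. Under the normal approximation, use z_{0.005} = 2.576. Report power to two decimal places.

power ≈ 0.60

For two equal groups, power = Φ(d·√(n/2) − z_{α/2}).
d·√(n/2) = 0.97 × √(17/2) = 0.97 × 2.915 = 2.828.
z_β = 2.828 − 2.576 = 0.252.
Power = Φ(0.252) = 0.599.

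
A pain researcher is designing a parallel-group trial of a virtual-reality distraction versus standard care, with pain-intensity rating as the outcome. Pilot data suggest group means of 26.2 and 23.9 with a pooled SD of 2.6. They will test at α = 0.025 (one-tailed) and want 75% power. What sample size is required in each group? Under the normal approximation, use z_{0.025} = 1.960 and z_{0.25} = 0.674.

Cohen's d = |M₁ − M₂| / SD_pooled = |26.2 − 23.9| / 2.6 = 2.3 / 2.6 = 0.885.
For two independent groups with equal n: n = 2·((z_{α} + z_β) / d)².
z_{α} + z_β = 1.960 + 0.674 = 2.634.
n = 2 × (2.634 / 0.885)² = 2 × 2.976² = 2 × 8.86 = 17.7.
Round up to the next whole participant.

n = 18 per group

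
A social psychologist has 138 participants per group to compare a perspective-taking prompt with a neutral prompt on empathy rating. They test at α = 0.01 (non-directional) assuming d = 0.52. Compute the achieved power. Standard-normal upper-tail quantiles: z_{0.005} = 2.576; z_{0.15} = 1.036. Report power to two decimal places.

power ≈ 0.96

For two equal groups, power = Φ(d·√(n/2) − z_{α/2}).
d·√(n/2) = 0.52 × √(138/2) = 0.52 × 8.307 = 4.319.
z_β = 4.319 − 2.576 = 1.743.
Power = Φ(1.743) = 0.959.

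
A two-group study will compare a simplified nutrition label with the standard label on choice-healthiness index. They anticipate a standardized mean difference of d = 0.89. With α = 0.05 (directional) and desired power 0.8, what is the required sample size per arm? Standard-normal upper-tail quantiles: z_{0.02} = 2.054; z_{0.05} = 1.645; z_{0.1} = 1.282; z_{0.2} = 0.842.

n = 16 per group

For two independent groups with equal n: n = 2·((z_{α} + z_β) / d)².
z_{α} + z_β = 1.645 + 0.842 = 2.487.
n = 2 × (2.487 / 0.89)² = 2 × 2.794² = 2 × 7.81 = 15.6.
Round up to the next whole participant.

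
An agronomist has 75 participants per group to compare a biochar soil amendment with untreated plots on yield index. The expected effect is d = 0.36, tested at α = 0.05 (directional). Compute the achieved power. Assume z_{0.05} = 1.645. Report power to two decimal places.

For two equal groups, power = Φ(d·√(n/2) − z_{α}).
d·√(n/2) = 0.36 × √(75/2) = 0.36 × 6.124 = 2.205.
z_β = 2.205 − 1.645 = 0.560.
Power = Φ(0.560) = 0.712.

power ≈ 0.71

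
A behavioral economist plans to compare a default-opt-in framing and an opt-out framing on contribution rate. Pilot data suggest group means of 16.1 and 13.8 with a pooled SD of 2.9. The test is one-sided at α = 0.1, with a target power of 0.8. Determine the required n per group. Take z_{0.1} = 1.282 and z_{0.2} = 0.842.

n = 15 per group

Cohen's d = |M₁ − M₂| / SD_pooled = |16.1 − 13.8| / 2.9 = 2.3 / 2.9 = 0.793.
For two independent groups with equal n: n = 2·((z_{α} + z_β) / d)².
z_{α} + z_β = 1.282 + 0.842 = 2.124.
n = 2 × (2.124 / 0.793)² = 2 × 2.678² = 2 × 7.17 = 14.3.
Round up to the next whole participant.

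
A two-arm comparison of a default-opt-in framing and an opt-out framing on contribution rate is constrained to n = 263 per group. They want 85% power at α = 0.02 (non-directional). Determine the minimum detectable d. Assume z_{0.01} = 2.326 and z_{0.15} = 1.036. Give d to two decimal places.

For two independent groups of n = 263 each: d_min = (z_{α/2} + z_β)·√(2/n).
z-sum = 2.326 + 1.036 = 3.362.
d_min = 3.362 × √(2/263) = 3.362 × 0.0872 = 0.293.

d_min ≈ 0.29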